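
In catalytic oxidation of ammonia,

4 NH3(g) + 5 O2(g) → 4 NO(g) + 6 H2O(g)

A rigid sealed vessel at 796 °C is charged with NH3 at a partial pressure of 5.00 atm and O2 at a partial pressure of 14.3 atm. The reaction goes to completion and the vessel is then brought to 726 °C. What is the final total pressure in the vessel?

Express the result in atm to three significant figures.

19.2 atm

Because the vessel is rigid and T is held at 796 °C, work the stoichiometry in partial pressures (P_i = n_iRT/V).
P(O2) required for 5.00 atm of NH3 = (5/4) × 5.00 = 6.250 atm; available 14.3 atm, so NH3 is limiting.
P(O2) remaining = 14.3 − (5/4) × 5.00 = 8.050 atm
P(gaseous products) = (4+6)/4 × 5.00 = 12.50 atm
P_total at 796 °C = 8.050 + 12.50 = 20.55 atm
Scaling to 726 °C: P = 20.55 × 999.15/1069.15 = 19.20 atm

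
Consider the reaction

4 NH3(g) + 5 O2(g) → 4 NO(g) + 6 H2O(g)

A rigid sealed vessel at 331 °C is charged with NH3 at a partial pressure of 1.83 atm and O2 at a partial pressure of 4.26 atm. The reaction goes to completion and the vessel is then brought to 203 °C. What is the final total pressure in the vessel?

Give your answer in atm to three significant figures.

Because the vessel is rigid and T is held at 331 °C, work the stoichiometry in partial pressures (P_i = n_iRT/V).
P(O2) required for 1.83 atm of NH3 = (5/4) × 1.83 = 2.288 atm; available 4.26 atm, so NH3 is limiting.
P(O2) remaining = 4.26 − (5/4) × 1.83 = 1.972 atm
P(gaseous products) = (4+6)/4 × 1.83 = 4.575 atm
P_total at 331 °C = 1.972 + 4.575 = 6.547 atm
Scaling to 203 °C: P = 6.547 × 476.15/604.15 = 5.160 atm

5.16 atm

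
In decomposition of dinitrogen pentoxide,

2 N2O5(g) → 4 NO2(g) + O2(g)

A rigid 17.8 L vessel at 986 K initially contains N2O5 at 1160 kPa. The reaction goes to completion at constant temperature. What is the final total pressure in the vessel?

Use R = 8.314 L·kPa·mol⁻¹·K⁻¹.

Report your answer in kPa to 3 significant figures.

Since T and V are fixed, P_final/P_initial = n_final/n_initial = 5/2.
P_final = (5/2) × 1160 = 2900 kPa

2900 kPa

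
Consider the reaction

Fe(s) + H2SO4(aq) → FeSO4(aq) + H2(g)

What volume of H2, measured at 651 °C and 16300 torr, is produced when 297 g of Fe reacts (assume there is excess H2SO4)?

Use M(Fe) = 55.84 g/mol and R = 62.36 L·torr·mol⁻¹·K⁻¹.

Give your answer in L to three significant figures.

n(Fe) = 297.0 / 55.84 = 5.319 mol
n(H2) = (1/1) × 5.319 = 5.319 mol
V = nRT/P = 5.319 × 62.36 × 924.15 / 16300 = 18.81 L

18.8 L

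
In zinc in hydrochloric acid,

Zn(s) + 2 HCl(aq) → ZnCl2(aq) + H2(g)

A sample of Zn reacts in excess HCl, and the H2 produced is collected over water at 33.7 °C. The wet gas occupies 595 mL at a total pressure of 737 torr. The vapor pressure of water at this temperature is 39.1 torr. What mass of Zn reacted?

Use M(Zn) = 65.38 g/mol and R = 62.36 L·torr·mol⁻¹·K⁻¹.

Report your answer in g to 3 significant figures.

P(H2) = 737 − 39.1 = 697.9 torr
n(H2) = PV/RT = (697.9 × 0.5950) / (62.36 × 306.85) = 0.02170 mol
n(Zn) = (1/1) × 0.02170 = 0.02170 mol
m(Zn) = 0.02170 × 65.38 = 1.419 g

1.42 g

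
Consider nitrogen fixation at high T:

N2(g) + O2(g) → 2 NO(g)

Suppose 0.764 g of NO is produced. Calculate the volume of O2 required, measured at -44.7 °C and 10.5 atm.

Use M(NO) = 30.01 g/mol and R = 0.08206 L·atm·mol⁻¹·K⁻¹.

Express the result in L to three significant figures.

n(NO) = 0.7640 / 30.01 = 0.02546 mol
n(O2) = (1/2) × 0.02546 = 0.01273 mol
V = nRT/P = 0.01273 × 0.08206 × 228.45 / 10.5 = 0.02273 L

0.0227 L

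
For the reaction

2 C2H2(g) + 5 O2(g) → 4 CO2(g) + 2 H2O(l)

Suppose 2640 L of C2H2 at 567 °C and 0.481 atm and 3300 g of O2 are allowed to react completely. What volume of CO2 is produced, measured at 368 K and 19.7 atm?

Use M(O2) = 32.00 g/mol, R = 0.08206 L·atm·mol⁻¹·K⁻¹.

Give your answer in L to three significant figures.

56.5 L

n(C2H2) = PV/RT = (0.481 × 2640) / (0.08206 × 840.15) = 18.42 mol
n(O2) = 3300 / 32.00 = 103.1 mol
For 18.42 mol C2H2, stoichiometry requires (5/2) × 18.42 = 46.05 mol O2; 103.1 mol is available, so C2H2 is limiting.
n(CO2) = (4/2) × 18.42 = 36.84 mol
V(CO2) = nRT/P = 36.84 × 0.08206 × 368 / 19.7 = 56.47 L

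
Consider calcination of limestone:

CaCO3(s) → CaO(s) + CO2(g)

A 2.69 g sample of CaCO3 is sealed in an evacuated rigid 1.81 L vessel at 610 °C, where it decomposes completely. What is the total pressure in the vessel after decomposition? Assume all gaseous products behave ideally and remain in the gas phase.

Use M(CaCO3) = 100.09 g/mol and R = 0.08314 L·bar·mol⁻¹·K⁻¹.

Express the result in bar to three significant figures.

1.09 bar

n(CaCO3) = 2.69 / 100.09 = 0.02688 mol
n(gas produced) = (1/1) × 0.02688 = 0.02688 mol
P = nRT/V = 0.02688 × 0.08314 × 883.15 / 1.81 = 1.090 bar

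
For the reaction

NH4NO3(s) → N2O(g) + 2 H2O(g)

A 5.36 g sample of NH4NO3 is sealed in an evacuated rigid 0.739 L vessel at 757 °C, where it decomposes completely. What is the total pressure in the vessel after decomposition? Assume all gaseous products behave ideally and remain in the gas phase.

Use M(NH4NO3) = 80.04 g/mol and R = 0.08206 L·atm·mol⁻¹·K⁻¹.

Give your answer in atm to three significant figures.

n(NH4NO3) = 5.36 / 80.04 = 0.06697 mol
n(gas produced) = (3/1) × 0.06697 = 0.2009 mol
P = nRT/V = 0.2009 × 0.08206 × 1030.15 / 0.739 = 22.98 atm

23.0 atm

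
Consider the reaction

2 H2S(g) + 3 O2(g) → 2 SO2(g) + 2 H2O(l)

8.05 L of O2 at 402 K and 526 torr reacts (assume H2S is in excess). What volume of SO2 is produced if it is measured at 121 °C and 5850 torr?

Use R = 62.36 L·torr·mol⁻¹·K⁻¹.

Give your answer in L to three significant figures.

0.473 L

n(O2) = PV/RT = (526 × 8.05) / (62.36 × 402) = 0.1689 mol
n(SO2) = (2/3) × 0.1689 = 0.1126 mol
V = nRT/P = 0.1126 × 62.36 × 394.15 / 5850 = 0.4731 L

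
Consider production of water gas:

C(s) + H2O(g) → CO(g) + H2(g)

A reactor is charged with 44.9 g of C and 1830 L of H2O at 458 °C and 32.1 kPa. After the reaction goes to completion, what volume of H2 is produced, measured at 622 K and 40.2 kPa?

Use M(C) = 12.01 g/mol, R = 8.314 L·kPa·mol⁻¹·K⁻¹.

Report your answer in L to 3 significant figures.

481 L

n(C) = 44.9 / 12.01 = 3.739 mol
n(H2O) = PV/RT = (32.1 × 1830) / (8.314 × 731.15) = 9.664 mol
For 3.739 mol C, stoichiometry requires (1/1) × 3.739 = 3.739 mol H2O; 9.664 mol is available, so C is limiting.
n(H2) = (1/1) × 3.739 = 3.739 mol
V(H2) = nRT/P = 3.739 × 8.314 × 622 / 40.2 = 481.0 L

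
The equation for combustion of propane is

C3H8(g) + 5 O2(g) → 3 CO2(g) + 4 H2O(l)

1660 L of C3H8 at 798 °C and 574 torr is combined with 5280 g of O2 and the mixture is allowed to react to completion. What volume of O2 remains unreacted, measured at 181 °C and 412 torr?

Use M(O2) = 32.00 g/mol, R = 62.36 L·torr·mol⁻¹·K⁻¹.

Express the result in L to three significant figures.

n(C3H8) = PV/RT = (574 × 1660) / (62.36 × 1071.15) = 14.26 mol
n(O2) = 5280 / 32.00 = 165.0 mol
For 14.26 mol C3H8, stoichiometry requires (5/1) × 14.26 = 71.30 mol O2; 165.0 mol is available, so C3H8 is limiting.
n(O2) consumed = (5/1) × 14.26 = 71.30 mol; remaining = 165.0 − 71.30 = 93.70 mol
V(O2) = nRT/P = 93.70 × 62.36 × 454.15 / 412 = 6441 L

6440 L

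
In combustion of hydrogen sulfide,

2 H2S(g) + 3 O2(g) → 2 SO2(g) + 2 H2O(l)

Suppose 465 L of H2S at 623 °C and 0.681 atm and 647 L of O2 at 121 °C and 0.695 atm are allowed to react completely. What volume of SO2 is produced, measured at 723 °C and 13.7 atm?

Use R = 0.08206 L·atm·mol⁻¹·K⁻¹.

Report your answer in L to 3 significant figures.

n(H2S) = PV/RT = (0.681 × 465) / (0.08206 × 896.15) = 4.306 mol
n(O2) = PV/RT = (0.695 × 647) / (0.08206 × 394.15) = 13.90 mol
For 4.306 mol H2S, stoichiometry requires (3/2) × 4.306 = 6.459 mol O2; 13.90 mol is available, so H2S is limiting.
n(SO2) = (2/2) × 4.306 = 4.306 mol
V(SO2) = nRT/P = 4.306 × 0.08206 × 996.15 / 13.7 = 25.69 L

25.7 L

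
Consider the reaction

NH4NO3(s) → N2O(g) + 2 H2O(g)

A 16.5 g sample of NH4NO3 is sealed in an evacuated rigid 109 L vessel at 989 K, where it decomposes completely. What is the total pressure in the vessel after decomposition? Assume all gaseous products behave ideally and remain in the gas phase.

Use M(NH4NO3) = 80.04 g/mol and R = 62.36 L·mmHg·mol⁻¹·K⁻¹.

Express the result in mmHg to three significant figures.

n(NH4NO3) = 16.5 / 80.04 = 0.2061 mol
n(gas produced) = (3/1) × 0.2061 = 0.6183 mol
P = nRT/V = 0.6183 × 62.36 × 989 / 109 = 349.8 mmHg

350 mmHg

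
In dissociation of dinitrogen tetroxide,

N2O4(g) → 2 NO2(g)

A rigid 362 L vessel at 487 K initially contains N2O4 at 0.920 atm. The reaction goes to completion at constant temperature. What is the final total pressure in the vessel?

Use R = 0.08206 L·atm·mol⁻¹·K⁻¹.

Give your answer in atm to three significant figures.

Rigid vessel, constant T ⇒ P scales with total gas moles (1 → 2).
P_final = (2/1) × 0.920 = 1.840 atm

1.84 atm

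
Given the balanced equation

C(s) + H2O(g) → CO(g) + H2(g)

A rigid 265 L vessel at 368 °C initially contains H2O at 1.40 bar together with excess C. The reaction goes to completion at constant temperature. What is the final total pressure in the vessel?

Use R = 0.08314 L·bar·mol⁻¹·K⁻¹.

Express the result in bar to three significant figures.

Rigid vessel, constant T ⇒ P scales with total gas moles (1 → 2).
P_final = (2/1) × 1.40 = 2.800 bar

2.80 bar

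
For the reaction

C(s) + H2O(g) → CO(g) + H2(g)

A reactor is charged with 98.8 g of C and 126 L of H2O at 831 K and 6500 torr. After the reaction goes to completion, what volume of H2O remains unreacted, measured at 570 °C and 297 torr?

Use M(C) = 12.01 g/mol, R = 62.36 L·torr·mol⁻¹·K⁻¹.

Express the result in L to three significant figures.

1340 L

n(C) = 98.8 / 12.01 = 8.226 mol
n(H2O) = PV/RT = (6500 × 126) / (62.36 × 831) = 15.80 mol
For 8.226 mol C, stoichiometry requires (1/1) × 8.226 = 8.226 mol H2O; 15.80 mol is available, so C is limiting.
n(H2O) consumed = (1/1) × 8.226 = 8.226 mol; remaining = 15.80 − 8.226 = 7.574 mol
V(H2O) = nRT/P = 7.574 × 62.36 × 843.15 / 297 = 1341 L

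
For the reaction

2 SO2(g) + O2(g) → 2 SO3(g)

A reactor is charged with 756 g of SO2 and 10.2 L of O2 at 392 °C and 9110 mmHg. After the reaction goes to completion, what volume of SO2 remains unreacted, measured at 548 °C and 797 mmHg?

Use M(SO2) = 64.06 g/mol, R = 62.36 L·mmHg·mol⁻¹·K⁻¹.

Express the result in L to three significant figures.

n(SO2) = 756 / 64.06 = 11.80 mol
n(O2) = PV/RT = (9110 × 10.2) / (62.36 × 665.15) = 2.240 mol
For 11.80 mol SO2, stoichiometry requires (1/2) × 11.80 = 5.900 mol O2; 2.240 mol is available, so O2 is limiting.
n(SO2) consumed = (2/1) × 2.240 = 4.480 mol; remaining = 11.80 − 4.480 = 7.320 mol
V(SO2) = nRT/P = 7.320 × 62.36 × 821.15 / 797 = 470.3 L

470 L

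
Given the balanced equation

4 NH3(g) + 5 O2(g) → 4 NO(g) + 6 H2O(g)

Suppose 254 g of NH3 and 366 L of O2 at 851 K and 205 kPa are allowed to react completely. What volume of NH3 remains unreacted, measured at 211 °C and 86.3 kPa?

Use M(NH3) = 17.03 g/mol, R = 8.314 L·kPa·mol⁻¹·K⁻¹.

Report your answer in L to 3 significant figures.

n(NH3) = 254 / 17.03 = 14.91 mol
n(O2) = PV/RT = (205 × 366) / (8.314 × 851) = 10.60 mol
For 14.91 mol NH3, stoichiometry requires (5/4) × 14.91 = 18.64 mol O2; 10.60 mol is available, so O2 is limiting.
n(NH3) consumed = (4/5) × 10.60 = 8.480 mol; remaining = 14.91 − 8.480 = 6.430 mol
V(NH3) = nRT/P = 6.430 × 8.314 × 484.15 / 86.3 = 299.9 L

300 L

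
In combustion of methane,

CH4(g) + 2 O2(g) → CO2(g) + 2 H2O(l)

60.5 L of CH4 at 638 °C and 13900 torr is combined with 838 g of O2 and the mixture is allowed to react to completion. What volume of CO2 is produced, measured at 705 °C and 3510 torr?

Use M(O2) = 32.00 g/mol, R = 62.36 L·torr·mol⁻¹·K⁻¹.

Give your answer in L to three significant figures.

n(CH4) = PV/RT = (13900 × 60.5) / (62.36 × 911.15) = 14.80 mol
n(O2) = 838 / 32.00 = 26.19 mol
For 14.80 mol CH4, stoichiometry requires (2/1) × 14.80 = 29.60 mol O2; 26.19 mol is available, so O2 is limiting.
n(CO2) = (1/2) × 26.19 = 13.10 mol
V(CO2) = nRT/P = 13.10 × 62.36 × 978.15 / 3510 = 227.7 L

228 L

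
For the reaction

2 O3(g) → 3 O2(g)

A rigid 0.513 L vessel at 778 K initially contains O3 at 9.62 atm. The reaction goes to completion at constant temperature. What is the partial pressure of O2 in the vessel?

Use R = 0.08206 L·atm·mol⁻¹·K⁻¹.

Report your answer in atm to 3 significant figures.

14.4 atm

n(O3)₀ = PV/RT = (9.62 × 0.513) / (0.08206 × 778) = 0.07730 mol
n(O2) = (3/2) × 0.07730 = 0.1159 mol
P(O2) = nRT/V = 0.1159 × 0.08206 × 778 / 0.513 = 14.42 atm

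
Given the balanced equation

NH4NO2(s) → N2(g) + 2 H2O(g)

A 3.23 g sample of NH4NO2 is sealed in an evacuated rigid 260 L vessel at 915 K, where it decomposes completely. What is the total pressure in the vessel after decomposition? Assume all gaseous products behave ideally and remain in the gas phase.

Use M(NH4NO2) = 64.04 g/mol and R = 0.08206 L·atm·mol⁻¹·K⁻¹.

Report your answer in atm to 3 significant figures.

0.0437 atm

n(NH4NO2) = 3.23 / 64.04 = 0.05044 mol
n(gas produced) = (3/1) × 0.05044 = 0.1513 mol
P = nRT/V = 0.1513 × 0.08206 × 915 / 260 = 0.04369 atm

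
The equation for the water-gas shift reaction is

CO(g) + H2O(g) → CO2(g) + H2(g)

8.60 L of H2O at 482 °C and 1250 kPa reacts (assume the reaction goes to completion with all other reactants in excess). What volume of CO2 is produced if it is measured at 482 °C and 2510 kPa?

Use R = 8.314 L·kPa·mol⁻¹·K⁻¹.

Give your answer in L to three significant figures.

4.28 L

n(H2O) = PV/RT = (1250 × 8.60) / (8.314 × 755.15) = 1.712 mol
n(CO2) = (1/1) × 1.712 = 1.712 mol
V = nRT/P = 1.712 × 8.314 × 755.15 / 2510 = 4.282 L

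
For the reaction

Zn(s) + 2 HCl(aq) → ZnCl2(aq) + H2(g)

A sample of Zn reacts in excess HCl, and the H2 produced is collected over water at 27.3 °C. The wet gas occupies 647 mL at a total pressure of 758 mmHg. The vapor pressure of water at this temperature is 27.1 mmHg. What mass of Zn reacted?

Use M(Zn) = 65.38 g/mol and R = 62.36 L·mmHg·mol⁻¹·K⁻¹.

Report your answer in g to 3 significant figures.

1.65 g

P(H2) = 758 − 27.1 = 730.9 mmHg
n(H2) = PV/RT = (730.9 × 0.6470) / (62.36 × 300.45) = 0.02524 mol
n(Zn) = (1/1) × 0.02524 = 0.02524 mol
m(Zn) = 0.02524 × 65.38 = 1.650 g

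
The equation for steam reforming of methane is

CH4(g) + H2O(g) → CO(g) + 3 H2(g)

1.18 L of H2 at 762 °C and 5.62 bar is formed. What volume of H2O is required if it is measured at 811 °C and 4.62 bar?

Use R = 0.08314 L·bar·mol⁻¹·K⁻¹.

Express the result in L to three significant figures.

0.501 L

n(H2) = PV/RT = (5.62 × 1.18) / (0.08314 × 1035.15) = 0.07706 mol
n(H2O) = (1/3) × 0.07706 = 0.02569 mol
V = nRT/P = 0.02569 × 0.08314 × 1084.15 / 4.62 = 0.5012 L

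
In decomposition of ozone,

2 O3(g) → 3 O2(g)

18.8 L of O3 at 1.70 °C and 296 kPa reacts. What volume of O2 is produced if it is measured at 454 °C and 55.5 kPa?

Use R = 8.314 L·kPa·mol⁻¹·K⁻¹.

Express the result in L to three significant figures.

n(O3) = PV/RT = (296 × 18.8) / (8.314 × 274.85) = 2.435 mol
n(O2) = (3/2) × 2.435 = 3.652 mol
V = nRT/P = 3.652 × 8.314 × 727.15 / 55.5 = 397.8 L

398 L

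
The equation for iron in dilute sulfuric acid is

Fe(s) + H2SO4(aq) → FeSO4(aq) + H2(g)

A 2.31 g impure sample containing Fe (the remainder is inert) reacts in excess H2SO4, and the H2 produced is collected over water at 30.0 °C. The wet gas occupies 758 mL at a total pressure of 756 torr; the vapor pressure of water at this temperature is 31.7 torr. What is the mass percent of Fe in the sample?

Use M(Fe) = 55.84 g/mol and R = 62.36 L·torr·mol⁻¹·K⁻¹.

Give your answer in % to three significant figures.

70.2 %

P(H2) = 756 − 31.7 = 724.3 torr
n(H2) = PV/RT = (724.3 × 0.7580) / (62.36 × 303.15) = 0.02904 mol
n(Fe) = (1/1) × 0.02904 = 0.02904 mol
m(Fe) = 0.02904 × 55.84 = 1.622 g
%Fe = 1.622 / 2.31 × 100 = 70.22%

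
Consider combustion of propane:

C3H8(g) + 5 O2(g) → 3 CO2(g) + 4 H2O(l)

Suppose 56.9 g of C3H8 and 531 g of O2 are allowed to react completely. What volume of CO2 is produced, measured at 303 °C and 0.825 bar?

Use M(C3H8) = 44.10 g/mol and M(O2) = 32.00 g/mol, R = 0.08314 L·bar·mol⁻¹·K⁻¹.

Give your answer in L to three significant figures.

225 L

n(C3H8) = 56.9 / 44.10 = 1.290 mol
n(O2) = 531 / 32.00 = 16.59 mol
For 1.290 mol C3H8, stoichiometry requires (5/1) × 1.290 = 6.450 mol O2; 16.59 mol is available, so C3H8 is limiting.
n(CO2) = (3/1) × 1.290 = 3.870 mol
V(CO2) = nRT/P = 3.870 × 0.08314 × 576.15 / 0.825 = 224.7 L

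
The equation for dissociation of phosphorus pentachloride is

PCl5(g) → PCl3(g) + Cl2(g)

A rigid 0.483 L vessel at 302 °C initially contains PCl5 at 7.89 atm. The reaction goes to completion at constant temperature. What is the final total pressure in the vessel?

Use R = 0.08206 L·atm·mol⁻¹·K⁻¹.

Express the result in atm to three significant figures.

15.8 atm

At constant T and V, P ∝ n(gas): 1 mol gas → 2 mol gas.
P_final = (2/1) × 7.89 = 15.78 atm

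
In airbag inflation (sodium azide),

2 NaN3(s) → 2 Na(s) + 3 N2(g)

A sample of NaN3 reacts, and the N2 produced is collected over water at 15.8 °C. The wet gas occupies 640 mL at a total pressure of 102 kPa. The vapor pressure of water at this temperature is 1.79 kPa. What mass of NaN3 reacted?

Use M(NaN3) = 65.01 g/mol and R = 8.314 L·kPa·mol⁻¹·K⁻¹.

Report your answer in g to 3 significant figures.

P(N2) = 102 − 1.79 = 100.2 kPa
n(N2) = PV/RT = (100.2 × 0.6400) / (8.314 × 288.95) = 0.02669 mol
n(NaN3) = (2/3) × 0.02669 = 0.01779 mol
m(NaN3) = 0.01779 × 65.01 = 1.157 g

1.16 g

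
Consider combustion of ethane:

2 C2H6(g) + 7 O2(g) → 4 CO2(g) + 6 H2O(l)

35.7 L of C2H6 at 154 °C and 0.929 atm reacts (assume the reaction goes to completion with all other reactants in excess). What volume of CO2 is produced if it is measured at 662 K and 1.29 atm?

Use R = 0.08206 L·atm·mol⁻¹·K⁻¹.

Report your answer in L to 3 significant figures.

n(C2H6) = PV/RT = (0.929 × 35.7) / (0.08206 × 427.15) = 0.9462 mol
n(CO2) = (4/2) × 0.9462 = 1.892 mol
V = nRT/P = 1.892 × 0.08206 × 662 / 1.29 = 79.67 L

79.7 L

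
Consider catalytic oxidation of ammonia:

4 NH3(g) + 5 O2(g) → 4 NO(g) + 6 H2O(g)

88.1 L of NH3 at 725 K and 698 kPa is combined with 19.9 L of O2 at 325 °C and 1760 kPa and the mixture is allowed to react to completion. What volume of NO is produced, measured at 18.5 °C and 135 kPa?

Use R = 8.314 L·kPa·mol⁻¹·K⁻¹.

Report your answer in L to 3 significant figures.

101 L

n(NH3) = PV/RT = (698 × 88.1) / (8.314 × 725) = 10.20 mol
n(O2) = PV/RT = (1760 × 19.9) / (8.314 × 598.15) = 7.043 mol
For 10.20 mol NH3, stoichiometry requires (5/4) × 10.20 = 12.75 mol O2; 7.043 mol is available, so O2 is limiting.
n(NO) = (4/5) × 7.043 = 5.634 mol
V(NO) = nRT/P = 5.634 × 8.314 × 291.65 / 135 = 101.2 L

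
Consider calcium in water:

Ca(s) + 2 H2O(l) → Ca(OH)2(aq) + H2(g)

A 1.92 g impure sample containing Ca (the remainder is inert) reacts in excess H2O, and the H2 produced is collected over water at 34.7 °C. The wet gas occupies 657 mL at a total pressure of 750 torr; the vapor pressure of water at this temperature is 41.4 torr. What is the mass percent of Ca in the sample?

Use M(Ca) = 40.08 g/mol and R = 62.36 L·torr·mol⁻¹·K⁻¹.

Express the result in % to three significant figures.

50.6 %

P(H2) = 750 − 41.4 = 708.6 torr
n(H2) = PV/RT = (708.6 × 0.6570) / (62.36 × 307.85) = 0.02425 mol
n(Ca) = (1/1) × 0.02425 = 0.02425 mol
m(Ca) = 0.02425 × 40.08 = 0.9719 g
%Ca = 0.9719 / 1.92 × 100 = 50.62%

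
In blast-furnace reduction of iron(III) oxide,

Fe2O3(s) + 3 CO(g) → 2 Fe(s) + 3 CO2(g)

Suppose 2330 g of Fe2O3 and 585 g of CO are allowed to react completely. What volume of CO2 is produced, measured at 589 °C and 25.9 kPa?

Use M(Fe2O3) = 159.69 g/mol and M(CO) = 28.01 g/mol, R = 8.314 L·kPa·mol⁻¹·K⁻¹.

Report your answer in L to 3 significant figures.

n(Fe2O3) = 2330 / 159.69 = 14.59 mol
n(CO) = 585 / 28.01 = 20.89 mol
For 14.59 mol Fe2O3, stoichiometry requires (3/1) × 14.59 = 43.77 mol CO; 20.89 mol is available, so CO is limiting.
n(CO2) = (3/3) × 20.89 = 20.89 mol
V(CO2) = nRT/P = 20.89 × 8.314 × 862.15 / 25.9 = 5781 L

5780 L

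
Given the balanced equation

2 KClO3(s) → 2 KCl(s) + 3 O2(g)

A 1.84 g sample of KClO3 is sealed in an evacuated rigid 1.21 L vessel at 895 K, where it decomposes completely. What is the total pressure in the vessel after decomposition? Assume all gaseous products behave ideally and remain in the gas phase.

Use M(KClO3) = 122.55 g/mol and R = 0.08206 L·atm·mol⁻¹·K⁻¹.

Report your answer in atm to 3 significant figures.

n(KClO3) = 1.84 / 122.55 = 0.01501 mol
n(gas produced) = (3/2) × 0.01501 = 0.02252 mol
P = nRT/V = 0.02252 × 0.08206 × 895 / 1.21 = 1.367 atm

1.37 atm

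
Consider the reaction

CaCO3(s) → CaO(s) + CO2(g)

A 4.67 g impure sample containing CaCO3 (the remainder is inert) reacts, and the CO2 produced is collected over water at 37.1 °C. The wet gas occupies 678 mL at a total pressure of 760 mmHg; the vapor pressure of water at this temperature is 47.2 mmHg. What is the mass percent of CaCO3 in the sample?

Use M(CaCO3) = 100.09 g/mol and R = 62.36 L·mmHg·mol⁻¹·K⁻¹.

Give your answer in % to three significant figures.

P(CO2) = 760 − 47.2 = 712.8 mmHg
n(CO2) = PV/RT = (712.8 × 0.6780) / (62.36 × 310.25) = 0.02498 mol
n(CaCO3) = (1/1) × 0.02498 = 0.02498 mol
m(CaCO3) = 0.02498 × 100.09 = 2.500 g
%CaCO3 = 2.500 / 4.67 × 100 = 53.53%

53.5 %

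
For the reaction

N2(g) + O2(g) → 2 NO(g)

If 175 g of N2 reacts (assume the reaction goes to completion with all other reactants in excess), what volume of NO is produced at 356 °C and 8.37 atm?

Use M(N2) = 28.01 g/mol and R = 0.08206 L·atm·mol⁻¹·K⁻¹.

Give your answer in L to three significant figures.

n(N2) = 175.0 / 28.01 = 6.248 mol
n(NO) = (2/1) × 6.248 = 12.50 mol
V = nRT/P = 12.50 × 0.08206 × 629.15 / 8.37 = 77.10 L

77.1 L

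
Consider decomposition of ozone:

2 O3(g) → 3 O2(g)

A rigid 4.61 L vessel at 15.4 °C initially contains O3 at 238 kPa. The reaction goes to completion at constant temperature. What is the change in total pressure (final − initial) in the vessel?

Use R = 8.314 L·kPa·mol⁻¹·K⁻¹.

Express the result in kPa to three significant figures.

Since T and V are fixed, P_final/P_initial = n_final/n_initial = 3/2.
P_final = (3/2) × 238 = 357.0 kPa; ΔP = 357.0 − 238 = 119.0 kPa

119 kPa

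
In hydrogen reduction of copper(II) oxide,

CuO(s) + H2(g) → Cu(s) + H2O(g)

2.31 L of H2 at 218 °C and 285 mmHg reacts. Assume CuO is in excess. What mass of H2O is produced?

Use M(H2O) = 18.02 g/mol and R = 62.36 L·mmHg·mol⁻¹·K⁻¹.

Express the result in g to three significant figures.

0.387 g

n(H2) = PV/RT = (285 × 2.31) / (62.36 × 491.15) = 0.02149 mol
n(H2O) = (1/1) × 0.02149 = 0.02149 mol
m(H2O) = 0.02149 × 18.02 = 0.3872 g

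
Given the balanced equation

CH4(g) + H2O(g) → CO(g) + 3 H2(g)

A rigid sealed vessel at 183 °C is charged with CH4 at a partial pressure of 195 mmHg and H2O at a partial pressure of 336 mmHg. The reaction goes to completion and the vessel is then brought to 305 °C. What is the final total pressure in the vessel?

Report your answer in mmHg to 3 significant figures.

Because the vessel is rigid and T is held at 183 °C, work the stoichiometry in partial pressures (P_i = n_iRT/V).
P(H2O) required for 195 mmHg of CH4 = (1/1) × 195 = 195.0 mmHg; available 336 mmHg, so CH4 is limiting.
P(H2O) remaining = 336 − (1/1) × 195 = 141.0 mmHg
P(gaseous products) = (1+3)/1 × 195 = 780.0 mmHg
P_total at 183 °C = 141.0 + 780.0 = 921.0 mmHg
Scaling to 305 °C: P = 921.0 × 578.15/456.15 = 1167 mmHg

1170 mmHg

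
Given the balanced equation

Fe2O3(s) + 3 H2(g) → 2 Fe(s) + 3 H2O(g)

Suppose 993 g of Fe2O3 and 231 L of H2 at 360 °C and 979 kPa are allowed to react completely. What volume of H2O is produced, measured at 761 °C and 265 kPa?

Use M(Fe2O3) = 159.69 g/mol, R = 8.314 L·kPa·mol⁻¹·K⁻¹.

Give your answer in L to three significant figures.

n(Fe2O3) = 993 / 159.69 = 6.218 mol
n(H2) = PV/RT = (979 × 231) / (8.314 × 633.15) = 42.96 mol
For 6.218 mol Fe2O3, stoichiometry requires (3/1) × 6.218 = 18.65 mol H2; 42.96 mol is available, so Fe2O3 is limiting.
n(H2O) = (3/1) × 6.218 = 18.65 mol
V(H2O) = nRT/P = 18.65 × 8.314 × 1034.15 / 265 = 605.1 L

605 L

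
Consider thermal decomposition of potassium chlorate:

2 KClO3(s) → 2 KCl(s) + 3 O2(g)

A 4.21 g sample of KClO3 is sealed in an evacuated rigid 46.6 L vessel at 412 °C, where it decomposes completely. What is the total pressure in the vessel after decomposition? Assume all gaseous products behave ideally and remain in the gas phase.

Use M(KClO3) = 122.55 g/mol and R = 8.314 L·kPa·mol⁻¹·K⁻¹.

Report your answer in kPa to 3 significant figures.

n(KClO3) = 4.21 / 122.55 = 0.03435 mol
n(gas produced) = (3/2) × 0.03435 = 0.05153 mol
P = nRT/V = 0.05153 × 8.314 × 685.15 / 46.6 = 6.299 kPa

6.30 kPa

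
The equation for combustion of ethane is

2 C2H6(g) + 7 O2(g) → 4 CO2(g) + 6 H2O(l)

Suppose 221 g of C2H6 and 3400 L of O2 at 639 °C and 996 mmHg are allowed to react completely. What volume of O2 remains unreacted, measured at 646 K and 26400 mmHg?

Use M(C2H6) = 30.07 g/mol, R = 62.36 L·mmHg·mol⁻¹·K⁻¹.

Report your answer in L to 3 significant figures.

n(C2H6) = 221 / 30.07 = 7.350 mol
n(O2) = PV/RT = (996 × 3400) / (62.36 × 912.15) = 59.53 mol
For 7.350 mol C2H6, stoichiometry requires (7/2) × 7.350 = 25.72 mol O2; 59.53 mol is available, so C2H6 is limiting.
n(O2) consumed = (7/2) × 7.350 = 25.72 mol; remaining = 59.53 − 25.72 = 33.81 mol
V(O2) = nRT/P = 33.81 × 62.36 × 646 / 26400 = 51.59 L

51.6 L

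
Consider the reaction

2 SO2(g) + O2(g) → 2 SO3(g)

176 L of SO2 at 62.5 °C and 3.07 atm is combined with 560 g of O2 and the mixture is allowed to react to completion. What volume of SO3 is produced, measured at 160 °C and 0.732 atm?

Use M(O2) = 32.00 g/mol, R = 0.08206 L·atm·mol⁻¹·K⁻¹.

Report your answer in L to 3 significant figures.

n(SO2) = PV/RT = (3.07 × 176) / (0.08206 × 335.65) = 19.62 mol
n(O2) = 560 / 32.00 = 17.50 mol
For 19.62 mol SO2, stoichiometry requires (1/2) × 19.62 = 9.810 mol O2; 17.50 mol is available, so SO2 is limiting.
n(SO3) = (2/2) × 19.62 = 19.62 mol
V(SO3) = nRT/P = 19.62 × 0.08206 × 433.15 / 0.732 = 952.7 L

953 L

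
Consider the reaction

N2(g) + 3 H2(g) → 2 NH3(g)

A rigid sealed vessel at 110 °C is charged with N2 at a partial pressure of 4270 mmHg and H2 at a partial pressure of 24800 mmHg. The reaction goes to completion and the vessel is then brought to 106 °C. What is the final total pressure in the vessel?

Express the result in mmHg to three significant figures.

20300 mmHg

At constant V, partial pressures at 110 °C are proportional to moles, so apply stoichiometry directly to pressures.
P(H2) required for 4270 mmHg of N2 = (3/1) × 4270 = 12810 mmHg; available 24800 mmHg, so N2 is limiting.
P(H2) remaining = 24800 − (3/1) × 4270 = 11990 mmHg
P(gaseous products) = (2)/1 × 4270 = 8540 mmHg
P_total at 110 °C = 11990 + 8540 = 20530 mmHg
Scaling to 106 °C: P = 20530 × 379.15/383.15 = 20320 mmHg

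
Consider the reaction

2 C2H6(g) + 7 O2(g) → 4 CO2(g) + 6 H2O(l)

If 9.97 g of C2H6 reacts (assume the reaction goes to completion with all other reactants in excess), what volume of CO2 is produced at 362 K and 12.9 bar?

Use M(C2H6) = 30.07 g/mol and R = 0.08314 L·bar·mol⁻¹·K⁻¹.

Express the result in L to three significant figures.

1.55 L

n(C2H6) = 9.970 / 30.07 = 0.3316 mol
n(CO2) = (4/2) × 0.3316 = 0.6632 mol
V = nRT/P = 0.6632 × 0.08314 × 362 / 12.9 = 1.547 L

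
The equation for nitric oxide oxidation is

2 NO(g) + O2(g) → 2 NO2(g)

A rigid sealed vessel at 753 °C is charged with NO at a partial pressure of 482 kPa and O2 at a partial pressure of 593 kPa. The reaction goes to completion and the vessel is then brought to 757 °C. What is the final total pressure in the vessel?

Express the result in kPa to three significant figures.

With V and T fixed, P_i ∝ n_i, so the mole ratios apply directly to partial pressures at 753 °C.
P(O2) required for 482 kPa of NO = (1/2) × 482 = 241.0 kPa; available 593 kPa, so NO is limiting.
P(O2) remaining = 593 − (1/2) × 482 = 352.0 kPa
P(gaseous products) = (2)/2 × 482 = 482.0 kPa
P_total at 753 °C = 352.0 + 482.0 = 834.0 kPa
Scaling to 757 °C: P = 834.0 × 1030.15/1026.15 = 837.3 kPa

837 kPa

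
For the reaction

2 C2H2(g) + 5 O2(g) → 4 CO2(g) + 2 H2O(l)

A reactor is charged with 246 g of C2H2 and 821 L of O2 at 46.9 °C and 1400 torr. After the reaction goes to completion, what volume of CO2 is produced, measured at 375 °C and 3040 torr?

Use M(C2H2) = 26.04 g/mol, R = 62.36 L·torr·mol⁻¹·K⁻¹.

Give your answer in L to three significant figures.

n(C2H2) = 246 / 26.04 = 9.447 mol
n(O2) = PV/RT = (1400 × 821) / (62.36 × 320.05) = 57.59 mol
For 9.447 mol C2H2, stoichiometry requires (5/2) × 9.447 = 23.62 mol O2; 57.59 mol is available, so C2H2 is limiting.
n(CO2) = (4/2) × 9.447 = 18.89 mol
V(CO2) = nRT/P = 18.89 × 62.36 × 648.15 / 3040 = 251.2 L

251 L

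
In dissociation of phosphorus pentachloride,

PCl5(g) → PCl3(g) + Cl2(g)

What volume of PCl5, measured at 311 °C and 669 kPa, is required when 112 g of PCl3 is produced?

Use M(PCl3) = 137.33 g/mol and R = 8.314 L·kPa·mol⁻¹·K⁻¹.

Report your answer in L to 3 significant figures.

5.92 L

n(PCl3) = 112.0 / 137.33 = 0.8156 mol
n(PCl5) = (1/1) × 0.8156 = 0.8156 mol
V = nRT/P = 0.8156 × 8.314 × 584.15 / 669 = 5.921 L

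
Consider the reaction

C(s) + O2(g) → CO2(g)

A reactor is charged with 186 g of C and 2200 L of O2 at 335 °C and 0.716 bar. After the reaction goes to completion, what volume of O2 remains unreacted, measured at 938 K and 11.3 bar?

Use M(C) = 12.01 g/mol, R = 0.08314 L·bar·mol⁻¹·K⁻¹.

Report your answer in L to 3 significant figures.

108 L

n(C) = 186 / 12.01 = 15.49 mol
n(O2) = PV/RT = (0.716 × 2200) / (0.08314 × 608.15) = 31.15 mol
For 15.49 mol C, stoichiometry requires (1/1) × 15.49 = 15.49 mol O2; 31.15 mol is available, so C is limiting.
n(O2) consumed = (1/1) × 15.49 = 15.49 mol; remaining = 31.15 − 15.49 = 15.66 mol
V(O2) = nRT/P = 15.66 × 0.08314 × 938 / 11.3 = 108.1 L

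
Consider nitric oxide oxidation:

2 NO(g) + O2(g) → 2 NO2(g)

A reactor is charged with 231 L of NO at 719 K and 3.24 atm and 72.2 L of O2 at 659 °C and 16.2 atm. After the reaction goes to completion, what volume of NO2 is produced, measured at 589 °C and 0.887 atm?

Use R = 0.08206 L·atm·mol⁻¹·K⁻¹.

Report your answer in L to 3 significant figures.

1010 L

n(NO) = PV/RT = (3.24 × 231) / (0.08206 × 719) = 12.69 mol
n(O2) = PV/RT = (16.2 × 72.2) / (0.08206 × 932.15) = 15.29 mol
For 12.69 mol NO, stoichiometry requires (1/2) × 12.69 = 6.345 mol O2; 15.29 mol is available, so NO is limiting.
n(NO2) = (2/2) × 12.69 = 12.69 mol
V(NO2) = nRT/P = 12.69 × 0.08206 × 862.15 / 0.887 = 1012 L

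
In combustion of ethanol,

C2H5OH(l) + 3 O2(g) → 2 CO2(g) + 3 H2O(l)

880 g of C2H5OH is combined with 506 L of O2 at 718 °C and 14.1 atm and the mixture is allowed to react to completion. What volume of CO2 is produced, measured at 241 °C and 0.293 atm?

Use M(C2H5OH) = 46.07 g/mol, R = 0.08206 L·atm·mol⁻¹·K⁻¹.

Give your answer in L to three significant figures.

5500 L

n(C2H5OH) = 880 / 46.07 = 19.10 mol
n(O2) = PV/RT = (14.1 × 506) / (0.08206 × 991.15) = 87.72 mol
For 19.10 mol C2H5OH, stoichiometry requires (3/1) × 19.10 = 57.30 mol O2; 87.72 mol is available, so C2H5OH is limiting.
n(CO2) = (2/1) × 19.10 = 38.20 mol
V(CO2) = nRT/P = 38.20 × 0.08206 × 514.15 / 0.293 = 5501 L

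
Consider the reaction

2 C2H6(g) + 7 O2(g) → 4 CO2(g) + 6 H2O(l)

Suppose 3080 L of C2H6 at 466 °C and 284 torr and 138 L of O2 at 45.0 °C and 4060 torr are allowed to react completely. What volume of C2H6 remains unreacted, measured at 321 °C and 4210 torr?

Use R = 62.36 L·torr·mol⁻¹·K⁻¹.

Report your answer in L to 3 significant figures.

n(C2H6) = PV/RT = (284 × 3080) / (62.36 × 739.15) = 18.98 mol
n(O2) = PV/RT = (4060 × 138) / (62.36 × 318.15) = 28.24 mol
For 18.98 mol C2H6, stoichiometry requires (7/2) × 18.98 = 66.43 mol O2; 28.24 mol is available, so O2 is limiting.
n(C2H6) consumed = (2/7) × 28.24 = 8.069 mol; remaining = 18.98 − 8.069 = 10.91 mol
V(C2H6) = nRT/P = 10.91 × 62.36 × 594.15 / 4210 = 96.02 L

96.0 L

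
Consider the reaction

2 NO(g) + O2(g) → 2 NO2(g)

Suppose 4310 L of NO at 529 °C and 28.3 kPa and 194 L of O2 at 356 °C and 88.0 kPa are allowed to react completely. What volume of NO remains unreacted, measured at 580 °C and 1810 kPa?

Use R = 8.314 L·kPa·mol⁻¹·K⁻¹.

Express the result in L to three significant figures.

n(NO) = PV/RT = (28.3 × 4310) / (8.314 × 802.15) = 18.29 mol
n(O2) = PV/RT = (88.0 × 194) / (8.314 × 629.15) = 3.264 mol
For 18.29 mol NO, stoichiometry requires (1/2) × 18.29 = 9.145 mol O2; 3.264 mol is available, so O2 is limiting.
n(NO) consumed = (2/1) × 3.264 = 6.528 mol; remaining = 18.29 − 6.528 = 11.76 mol
V(NO) = nRT/P = 11.76 × 8.314 × 853.15 / 1810 = 46.09 L

46.1 L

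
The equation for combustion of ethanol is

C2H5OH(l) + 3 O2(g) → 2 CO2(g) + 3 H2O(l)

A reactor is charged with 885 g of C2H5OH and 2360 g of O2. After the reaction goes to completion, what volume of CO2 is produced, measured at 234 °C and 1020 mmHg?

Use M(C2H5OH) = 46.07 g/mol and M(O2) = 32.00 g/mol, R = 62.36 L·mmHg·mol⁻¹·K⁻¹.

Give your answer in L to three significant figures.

1190 L

n(C2H5OH) = 885 / 46.07 = 19.21 mol
n(O2) = 2360 / 32.00 = 73.75 mol
For 19.21 mol C2H5OH, stoichiometry requires (3/1) × 19.21 = 57.63 mol O2; 73.75 mol is available, so C2H5OH is limiting.
n(CO2) = (2/1) × 19.21 = 38.42 mol
V(CO2) = nRT/P = 38.42 × 62.36 × 507.15 / 1020 = 1191 L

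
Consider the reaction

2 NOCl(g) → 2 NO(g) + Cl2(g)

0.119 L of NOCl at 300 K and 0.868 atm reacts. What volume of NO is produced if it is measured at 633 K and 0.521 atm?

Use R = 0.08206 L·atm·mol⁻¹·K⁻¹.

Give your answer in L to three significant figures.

n(NOCl) = PV/RT = (0.868 × 0.119) / (0.08206 × 300) = 0.004196 mol
n(NO) = (2/2) × 0.004196 = 0.004196 mol
V = nRT/P = 0.004196 × 0.08206 × 633 / 0.521 = 0.4183 L

0.418 L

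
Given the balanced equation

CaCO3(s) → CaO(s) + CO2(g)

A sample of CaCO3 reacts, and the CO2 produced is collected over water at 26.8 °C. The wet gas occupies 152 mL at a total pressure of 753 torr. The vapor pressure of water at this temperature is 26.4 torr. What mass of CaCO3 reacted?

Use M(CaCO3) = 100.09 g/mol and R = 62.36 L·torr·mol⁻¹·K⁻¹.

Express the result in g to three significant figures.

P(CO2) = 753 − 26.4 = 726.6 torr
n(CO2) = PV/RT = (726.6 × 0.1520) / (62.36 × 299.95) = 0.005905 mol
n(CaCO3) = (1/1) × 0.005905 = 0.005905 mol
m(CaCO3) = 0.005905 × 100.09 = 0.5910 g

0.591 g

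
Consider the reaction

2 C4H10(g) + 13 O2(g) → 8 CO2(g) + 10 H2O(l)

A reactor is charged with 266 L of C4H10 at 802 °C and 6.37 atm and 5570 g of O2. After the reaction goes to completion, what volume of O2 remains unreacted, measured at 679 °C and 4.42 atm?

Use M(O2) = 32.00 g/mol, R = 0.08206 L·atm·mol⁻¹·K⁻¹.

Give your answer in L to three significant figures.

n(C4H10) = PV/RT = (6.37 × 266) / (0.08206 × 1075.15) = 19.21 mol
n(O2) = 5570 / 32.00 = 174.1 mol
For 19.21 mol C4H10, stoichiometry requires (13/2) × 19.21 = 124.9 mol O2; 174.1 mol is available, so C4H10 is limiting.
n(O2) consumed = (13/2) × 19.21 = 124.9 mol; remaining = 174.1 − 124.9 = 49.20 mol
V(O2) = nRT/P = 49.20 × 0.08206 × 952.15 / 4.42 = 869.7 L

870 L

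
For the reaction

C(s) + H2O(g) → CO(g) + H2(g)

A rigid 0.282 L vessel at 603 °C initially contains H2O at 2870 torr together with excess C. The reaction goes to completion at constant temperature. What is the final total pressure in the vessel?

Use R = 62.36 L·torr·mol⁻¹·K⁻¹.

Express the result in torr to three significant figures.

5740 torr

At constant T and V, P ∝ n(gas): 1 mol gas → 2 mol gas.
P_final = (2/1) × 2870 = 5740 torr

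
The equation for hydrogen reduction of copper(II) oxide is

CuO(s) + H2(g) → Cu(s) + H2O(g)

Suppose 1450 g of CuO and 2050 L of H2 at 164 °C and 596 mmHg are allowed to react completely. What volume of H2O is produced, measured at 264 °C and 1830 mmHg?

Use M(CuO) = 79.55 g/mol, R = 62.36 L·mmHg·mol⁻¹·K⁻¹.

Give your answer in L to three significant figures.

334 L

n(CuO) = 1450 / 79.55 = 18.23 mol
n(H2) = PV/RT = (596 × 2050) / (62.36 × 437.15) = 44.82 mol
For 18.23 mol CuO, stoichiometry requires (1/1) × 18.23 = 18.23 mol H2; 44.82 mol is available, so CuO is limiting.
n(H2O) = (1/1) × 18.23 = 18.23 mol
V(H2O) = nRT/P = 18.23 × 62.36 × 537.15 / 1830 = 333.7 L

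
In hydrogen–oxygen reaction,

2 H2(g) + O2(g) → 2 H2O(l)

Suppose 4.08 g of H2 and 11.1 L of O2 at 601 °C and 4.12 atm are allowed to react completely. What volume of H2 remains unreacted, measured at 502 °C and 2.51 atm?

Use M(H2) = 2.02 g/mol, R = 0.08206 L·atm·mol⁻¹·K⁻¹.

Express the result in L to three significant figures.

18.9 L

n(H2) = 4.08 / 2.02 = 2.020 mol
n(O2) = PV/RT = (4.12 × 11.1) / (0.08206 × 874.15) = 0.6375 mol
For 2.020 mol H2, stoichiometry requires (1/2) × 2.020 = 1.010 mol O2; 0.6375 mol is available, so O2 is limiting.
n(H2) consumed = (2/1) × 0.6375 = 1.275 mol; remaining = 2.020 − 1.275 = 0.7450 mol
V(H2) = nRT/P = 0.7450 × 0.08206 × 775.15 / 2.51 = 18.88 L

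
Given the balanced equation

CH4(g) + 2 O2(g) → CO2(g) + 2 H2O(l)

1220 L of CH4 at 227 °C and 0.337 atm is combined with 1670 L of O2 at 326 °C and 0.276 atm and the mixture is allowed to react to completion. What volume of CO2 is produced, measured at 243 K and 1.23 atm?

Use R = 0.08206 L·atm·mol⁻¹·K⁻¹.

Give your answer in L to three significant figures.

n(CH4) = PV/RT = (0.337 × 1220) / (0.08206 × 500.15) = 10.02 mol
n(O2) = PV/RT = (0.276 × 1670) / (0.08206 × 599.15) = 9.375 mol
For 10.02 mol CH4, stoichiometry requires (2/1) × 10.02 = 20.04 mol O2; 9.375 mol is available, so O2 is limiting.
n(CO2) = (1/2) × 9.375 = 4.688 mol
V(CO2) = nRT/P = 4.688 × 0.08206 × 243 / 1.23 = 76.00 L

76.0 L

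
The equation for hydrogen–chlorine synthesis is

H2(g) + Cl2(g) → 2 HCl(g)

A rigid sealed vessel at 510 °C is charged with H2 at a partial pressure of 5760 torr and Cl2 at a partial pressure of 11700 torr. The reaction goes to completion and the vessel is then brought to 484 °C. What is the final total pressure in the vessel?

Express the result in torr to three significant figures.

With V and T fixed, P_i ∝ n_i, so the mole ratios apply directly to partial pressures at 510 °C.
P(Cl2) required for 5760 torr of H2 = (1/1) × 5760 = 5760 torr; available 11700 torr, so H2 is limiting.
P(Cl2) remaining = 11700 − (1/1) × 5760 = 5940 torr
P(gaseous products) = (2)/1 × 5760 = 11520 torr
P_total at 510 °C = 5940 + 11520 = 17460 torr
Scaling to 484 °C: P = 17460 × 757.15/783.15 = 16880 torr

16900 torr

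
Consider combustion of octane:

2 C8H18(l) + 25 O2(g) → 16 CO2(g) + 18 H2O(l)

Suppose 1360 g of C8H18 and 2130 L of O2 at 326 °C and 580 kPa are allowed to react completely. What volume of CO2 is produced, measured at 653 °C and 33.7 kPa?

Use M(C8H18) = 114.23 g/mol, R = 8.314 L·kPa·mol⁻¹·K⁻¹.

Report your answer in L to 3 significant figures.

21800 L

n(C8H18) = 1360 / 114.23 = 11.91 mol
n(O2) = PV/RT = (580 × 2130) / (8.314 × 599.15) = 248.0 mol
For 11.91 mol C8H18, stoichiometry requires (25/2) × 11.91 = 148.9 mol O2; 248.0 mol is available, so C8H18 is limiting.
n(CO2) = (16/2) × 11.91 = 95.28 mol
V(CO2) = nRT/P = 95.28 × 8.314 × 926.15 / 33.7 = 21770 L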